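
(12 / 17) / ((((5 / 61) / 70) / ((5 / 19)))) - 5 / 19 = 158.37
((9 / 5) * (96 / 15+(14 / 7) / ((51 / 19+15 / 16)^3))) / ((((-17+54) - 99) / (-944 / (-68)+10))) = -8726809685216 / 1953754860075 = -4.47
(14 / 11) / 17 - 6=-1108 / 187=-5.93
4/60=1/15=0.07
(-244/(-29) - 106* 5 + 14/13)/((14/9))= -883044/2639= -334.61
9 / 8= 1.12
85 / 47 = 1.81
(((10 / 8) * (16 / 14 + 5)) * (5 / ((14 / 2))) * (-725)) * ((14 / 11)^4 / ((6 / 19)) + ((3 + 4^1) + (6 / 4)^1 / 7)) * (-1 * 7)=7439563810625 / 17217816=432085.22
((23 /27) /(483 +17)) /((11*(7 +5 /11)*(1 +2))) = 23 /3321000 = 0.00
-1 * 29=-29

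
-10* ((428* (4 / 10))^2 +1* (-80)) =-1461472 / 5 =-292294.40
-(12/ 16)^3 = -27/ 64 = -0.42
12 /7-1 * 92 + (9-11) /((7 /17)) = -666 /7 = -95.14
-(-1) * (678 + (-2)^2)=682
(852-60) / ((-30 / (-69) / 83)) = 755964 / 5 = 151192.80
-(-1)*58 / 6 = 29 / 3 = 9.67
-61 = -61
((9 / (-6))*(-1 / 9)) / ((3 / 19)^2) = 361 / 54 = 6.69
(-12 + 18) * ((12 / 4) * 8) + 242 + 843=1229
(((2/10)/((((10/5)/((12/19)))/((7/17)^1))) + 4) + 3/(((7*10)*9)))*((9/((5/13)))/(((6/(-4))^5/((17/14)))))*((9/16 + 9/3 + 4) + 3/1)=-600675179/3770550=-159.31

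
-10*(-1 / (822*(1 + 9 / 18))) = 10 / 1233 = 0.01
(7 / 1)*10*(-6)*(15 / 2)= -3150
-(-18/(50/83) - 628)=16447/25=657.88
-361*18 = -6498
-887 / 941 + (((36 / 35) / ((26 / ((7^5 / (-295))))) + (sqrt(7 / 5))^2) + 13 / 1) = 202152557 / 18043675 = 11.20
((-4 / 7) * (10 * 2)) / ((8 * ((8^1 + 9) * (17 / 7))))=-10 / 289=-0.03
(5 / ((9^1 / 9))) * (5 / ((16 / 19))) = 475 / 16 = 29.69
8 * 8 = 64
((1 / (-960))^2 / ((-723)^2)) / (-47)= -1 / 22642111180800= -0.00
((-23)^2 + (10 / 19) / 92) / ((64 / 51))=23579901 / 55936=421.55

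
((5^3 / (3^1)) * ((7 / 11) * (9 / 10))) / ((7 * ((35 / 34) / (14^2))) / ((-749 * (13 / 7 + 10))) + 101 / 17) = 317051700 / 78934273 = 4.02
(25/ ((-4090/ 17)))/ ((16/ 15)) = -1275/ 13088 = -0.10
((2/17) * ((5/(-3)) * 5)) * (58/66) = -1450/1683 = -0.86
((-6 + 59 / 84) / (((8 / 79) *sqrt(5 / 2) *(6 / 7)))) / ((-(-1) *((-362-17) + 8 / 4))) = 7031 *sqrt(10) / 217152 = 0.10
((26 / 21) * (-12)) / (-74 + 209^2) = -104 / 305249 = -0.00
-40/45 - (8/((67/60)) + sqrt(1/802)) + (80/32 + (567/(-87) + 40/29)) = -373907/34974 - sqrt(802)/802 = -10.73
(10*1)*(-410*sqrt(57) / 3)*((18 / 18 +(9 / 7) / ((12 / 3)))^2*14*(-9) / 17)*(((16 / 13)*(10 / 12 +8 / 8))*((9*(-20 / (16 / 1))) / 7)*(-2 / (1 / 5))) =6945963750*sqrt(57) / 10829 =4842633.33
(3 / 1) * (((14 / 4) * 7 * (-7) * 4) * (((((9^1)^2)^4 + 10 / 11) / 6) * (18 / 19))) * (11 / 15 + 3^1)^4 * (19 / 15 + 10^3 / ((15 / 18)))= -57562504150811281793024 / 17634375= -3264221394339821.05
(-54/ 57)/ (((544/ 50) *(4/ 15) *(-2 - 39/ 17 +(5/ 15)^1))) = 10125/ 122816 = 0.08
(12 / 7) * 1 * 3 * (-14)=-72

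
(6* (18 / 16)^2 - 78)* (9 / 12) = -52.80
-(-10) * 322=3220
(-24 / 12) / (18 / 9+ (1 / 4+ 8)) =-8 / 41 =-0.20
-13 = -13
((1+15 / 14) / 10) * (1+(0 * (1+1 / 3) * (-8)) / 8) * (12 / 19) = 87 / 665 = 0.13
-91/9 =-10.11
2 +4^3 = 66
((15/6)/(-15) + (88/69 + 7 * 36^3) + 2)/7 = 15023375/322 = 46656.44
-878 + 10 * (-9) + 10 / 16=-967.38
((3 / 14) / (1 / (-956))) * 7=-1434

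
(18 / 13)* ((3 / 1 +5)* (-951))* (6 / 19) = -821664 / 247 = -3326.57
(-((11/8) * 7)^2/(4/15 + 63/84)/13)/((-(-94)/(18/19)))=-800415/11330384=-0.07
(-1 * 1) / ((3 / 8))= -2.67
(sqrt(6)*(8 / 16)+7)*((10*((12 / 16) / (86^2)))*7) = 105*sqrt(6) / 29584+735 / 14792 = 0.06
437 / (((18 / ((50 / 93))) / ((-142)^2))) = 220291700 / 837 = 263192.00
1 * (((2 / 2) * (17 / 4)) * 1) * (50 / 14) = 425 / 28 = 15.18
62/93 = 2/3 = 0.67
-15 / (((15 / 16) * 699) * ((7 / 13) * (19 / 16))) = -3328 / 92967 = -0.04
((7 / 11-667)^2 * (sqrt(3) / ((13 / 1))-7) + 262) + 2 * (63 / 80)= -15042816297 / 4840 + 53728900 * sqrt(3) / 1573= -3048858.30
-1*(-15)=15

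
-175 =-175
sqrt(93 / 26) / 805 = sqrt(2418) / 20930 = 0.00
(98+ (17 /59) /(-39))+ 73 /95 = 21588668 /218595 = 98.76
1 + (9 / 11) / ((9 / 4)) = 15 / 11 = 1.36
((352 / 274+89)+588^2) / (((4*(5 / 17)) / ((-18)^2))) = 65241291969 / 685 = 95242762.00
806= 806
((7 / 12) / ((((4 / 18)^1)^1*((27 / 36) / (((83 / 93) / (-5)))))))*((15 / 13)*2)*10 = -5810 / 403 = -14.42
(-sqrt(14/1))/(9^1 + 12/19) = -19 * sqrt(14)/183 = -0.39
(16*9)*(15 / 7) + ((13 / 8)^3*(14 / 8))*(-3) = 4100721 / 14336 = 286.04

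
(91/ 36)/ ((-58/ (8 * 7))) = -637/ 261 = -2.44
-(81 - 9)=-72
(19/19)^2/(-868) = -1/868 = -0.00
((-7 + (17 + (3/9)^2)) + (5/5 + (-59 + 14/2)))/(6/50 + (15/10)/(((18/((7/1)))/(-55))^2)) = -220800/3706273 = -0.06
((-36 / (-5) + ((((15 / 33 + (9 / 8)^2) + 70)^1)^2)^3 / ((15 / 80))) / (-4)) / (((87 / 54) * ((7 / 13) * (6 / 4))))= -1076954089829719779314806393289 / 7722928506237091840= -139448926525.73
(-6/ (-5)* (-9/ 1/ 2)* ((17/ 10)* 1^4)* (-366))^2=7055496009/ 625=11288793.61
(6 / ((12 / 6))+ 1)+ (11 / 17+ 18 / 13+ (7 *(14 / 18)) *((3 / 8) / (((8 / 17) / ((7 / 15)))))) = 5127691 / 636480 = 8.06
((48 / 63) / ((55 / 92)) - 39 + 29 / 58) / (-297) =85991 / 686070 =0.13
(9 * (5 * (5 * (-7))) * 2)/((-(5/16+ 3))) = 50400/53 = 950.94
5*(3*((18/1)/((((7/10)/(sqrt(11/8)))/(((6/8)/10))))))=405*sqrt(22)/56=33.92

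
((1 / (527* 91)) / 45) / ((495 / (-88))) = -0.00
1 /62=0.02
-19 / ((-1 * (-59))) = -19 / 59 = -0.32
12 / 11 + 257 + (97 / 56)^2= 9006603 / 34496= 261.09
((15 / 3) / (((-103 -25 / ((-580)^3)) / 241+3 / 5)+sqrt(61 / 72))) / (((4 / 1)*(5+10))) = -457993782173611440 / 26026352065669583351+221106773164806400*sqrt(122) / 26026352065669583351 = 0.08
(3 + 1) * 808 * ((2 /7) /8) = 808 /7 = 115.43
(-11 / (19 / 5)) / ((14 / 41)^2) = -92455 / 3724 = -24.83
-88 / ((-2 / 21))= 924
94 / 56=47 / 28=1.68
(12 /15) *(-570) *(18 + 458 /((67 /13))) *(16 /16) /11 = -3264960 /737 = -4430.07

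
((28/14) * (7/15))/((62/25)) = 35/93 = 0.38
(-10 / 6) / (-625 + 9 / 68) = 340 / 127473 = 0.00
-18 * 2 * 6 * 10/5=-432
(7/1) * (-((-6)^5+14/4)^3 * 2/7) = 3756403003625/4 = 939100750906.25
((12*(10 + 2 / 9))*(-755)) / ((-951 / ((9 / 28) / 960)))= 3473 / 106512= 0.03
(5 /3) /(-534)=-5 /1602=-0.00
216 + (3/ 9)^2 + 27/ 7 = 219.97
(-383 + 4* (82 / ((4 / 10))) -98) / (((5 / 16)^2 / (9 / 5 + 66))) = 29419776 / 125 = 235358.21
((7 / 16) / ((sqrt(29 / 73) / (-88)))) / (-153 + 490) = -77 * sqrt(2117) / 19546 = -0.18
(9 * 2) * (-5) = -90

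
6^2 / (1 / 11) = 396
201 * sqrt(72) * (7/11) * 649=498078 * sqrt(2)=704388.66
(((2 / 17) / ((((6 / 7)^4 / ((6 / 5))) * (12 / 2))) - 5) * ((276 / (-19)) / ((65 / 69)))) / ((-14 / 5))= -144416471 / 5290740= -27.30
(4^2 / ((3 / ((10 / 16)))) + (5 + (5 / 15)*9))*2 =68 / 3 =22.67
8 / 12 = 2 / 3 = 0.67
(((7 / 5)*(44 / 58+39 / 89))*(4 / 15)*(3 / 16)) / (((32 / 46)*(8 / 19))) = 9449251 / 33036800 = 0.29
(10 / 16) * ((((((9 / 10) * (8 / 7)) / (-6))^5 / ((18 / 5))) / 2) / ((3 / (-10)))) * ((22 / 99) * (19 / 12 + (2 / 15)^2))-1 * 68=-6428676059 / 94539375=-68.00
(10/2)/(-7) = -5/7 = -0.71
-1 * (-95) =95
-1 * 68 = -68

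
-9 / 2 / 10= -9 / 20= -0.45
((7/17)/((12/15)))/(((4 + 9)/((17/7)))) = 5/52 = 0.10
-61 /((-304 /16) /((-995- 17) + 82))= -56730 /19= -2985.79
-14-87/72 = -365/24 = -15.21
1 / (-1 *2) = -1 / 2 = -0.50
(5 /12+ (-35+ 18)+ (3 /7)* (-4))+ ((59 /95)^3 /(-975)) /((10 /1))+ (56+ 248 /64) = 9731736358763 /234063375000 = 41.58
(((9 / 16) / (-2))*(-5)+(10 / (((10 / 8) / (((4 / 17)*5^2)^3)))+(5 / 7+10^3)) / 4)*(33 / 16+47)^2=446684319065875 / 281731072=1585498.95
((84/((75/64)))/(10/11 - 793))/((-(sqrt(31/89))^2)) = 1754368/6752575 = 0.26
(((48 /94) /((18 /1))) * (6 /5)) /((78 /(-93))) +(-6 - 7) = -39839 /3055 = -13.04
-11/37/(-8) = 11/296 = 0.04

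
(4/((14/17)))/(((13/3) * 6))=17/91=0.19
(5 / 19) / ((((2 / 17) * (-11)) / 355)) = -30175 / 418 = -72.19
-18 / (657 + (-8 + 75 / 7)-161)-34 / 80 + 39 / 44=0.43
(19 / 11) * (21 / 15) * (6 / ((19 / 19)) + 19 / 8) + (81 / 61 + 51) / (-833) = 64484309 / 3193960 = 20.19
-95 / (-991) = 95 / 991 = 0.10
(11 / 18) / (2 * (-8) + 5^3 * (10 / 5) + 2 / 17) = 187 / 71640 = 0.00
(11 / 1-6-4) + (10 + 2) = 13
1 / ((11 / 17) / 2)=34 / 11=3.09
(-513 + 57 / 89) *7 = -319200 / 89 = -3586.52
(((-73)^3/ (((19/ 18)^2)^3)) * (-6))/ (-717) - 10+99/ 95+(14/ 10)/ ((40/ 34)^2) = -53104031352710543/ 22487931118000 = -2361.45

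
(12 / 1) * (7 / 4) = 21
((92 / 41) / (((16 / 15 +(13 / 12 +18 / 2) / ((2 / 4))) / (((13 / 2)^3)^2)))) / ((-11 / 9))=-1152864765 / 176792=-6521.02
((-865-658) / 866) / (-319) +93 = 25693145 / 276254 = 93.01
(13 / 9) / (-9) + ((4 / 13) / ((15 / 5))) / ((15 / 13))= -29 / 405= -0.07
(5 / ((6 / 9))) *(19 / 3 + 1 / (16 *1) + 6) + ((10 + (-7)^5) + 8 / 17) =-9086737 / 544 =-16703.56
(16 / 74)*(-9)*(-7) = 504 / 37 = 13.62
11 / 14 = 0.79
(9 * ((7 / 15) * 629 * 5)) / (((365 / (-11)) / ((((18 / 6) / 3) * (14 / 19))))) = -2034186 / 6935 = -293.32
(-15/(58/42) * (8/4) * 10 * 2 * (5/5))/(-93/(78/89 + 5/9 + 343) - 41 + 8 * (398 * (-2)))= 3476214000/51279351587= 0.07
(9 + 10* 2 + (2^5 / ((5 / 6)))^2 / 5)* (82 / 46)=1660049 / 2875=577.41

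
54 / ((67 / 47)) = 2538 / 67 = 37.88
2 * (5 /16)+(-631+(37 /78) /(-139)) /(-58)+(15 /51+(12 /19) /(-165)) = 11.79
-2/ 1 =-2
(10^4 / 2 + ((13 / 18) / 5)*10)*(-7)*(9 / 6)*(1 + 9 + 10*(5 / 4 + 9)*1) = -23631825 / 4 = -5907956.25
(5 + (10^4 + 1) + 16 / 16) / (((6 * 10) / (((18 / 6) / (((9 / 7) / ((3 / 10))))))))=70049 / 600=116.75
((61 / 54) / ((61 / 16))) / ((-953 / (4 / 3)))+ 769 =59361385 / 77193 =769.00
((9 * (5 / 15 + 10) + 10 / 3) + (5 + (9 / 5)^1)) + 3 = 1592 / 15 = 106.13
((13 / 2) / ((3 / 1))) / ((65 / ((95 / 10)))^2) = 361 / 7800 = 0.05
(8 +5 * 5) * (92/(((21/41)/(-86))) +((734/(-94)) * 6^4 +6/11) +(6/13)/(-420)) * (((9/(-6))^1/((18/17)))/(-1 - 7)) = -613442398507/4105920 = -149404.37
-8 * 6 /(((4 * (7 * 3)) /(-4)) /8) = 128 /7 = 18.29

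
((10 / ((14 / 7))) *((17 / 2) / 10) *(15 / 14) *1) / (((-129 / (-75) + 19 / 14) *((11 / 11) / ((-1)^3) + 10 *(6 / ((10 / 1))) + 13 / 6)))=6375 / 30874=0.21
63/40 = 1.58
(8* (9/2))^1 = 36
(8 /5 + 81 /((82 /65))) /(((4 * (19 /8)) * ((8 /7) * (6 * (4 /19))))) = 188867 /39360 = 4.80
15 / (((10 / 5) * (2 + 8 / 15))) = 225 / 76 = 2.96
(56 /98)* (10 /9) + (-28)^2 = 49432 /63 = 784.63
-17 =-17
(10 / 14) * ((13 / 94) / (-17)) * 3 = -195 / 11186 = -0.02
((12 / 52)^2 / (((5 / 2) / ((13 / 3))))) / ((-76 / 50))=-15 / 247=-0.06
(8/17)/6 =4/51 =0.08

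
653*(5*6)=19590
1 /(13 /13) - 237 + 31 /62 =-471 /2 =-235.50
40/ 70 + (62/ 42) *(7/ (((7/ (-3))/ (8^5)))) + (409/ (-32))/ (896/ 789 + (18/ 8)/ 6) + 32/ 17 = -658656855579/ 4538660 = -145121.44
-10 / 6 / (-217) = 5 / 651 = 0.01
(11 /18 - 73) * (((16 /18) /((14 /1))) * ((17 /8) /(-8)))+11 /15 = 177283 /90720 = 1.95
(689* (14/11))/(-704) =-4823/3872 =-1.25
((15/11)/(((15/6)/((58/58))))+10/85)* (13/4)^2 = 5239/748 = 7.00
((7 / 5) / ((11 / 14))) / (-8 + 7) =-98 / 55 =-1.78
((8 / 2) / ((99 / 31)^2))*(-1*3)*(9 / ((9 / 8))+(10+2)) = -76880 / 3267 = -23.53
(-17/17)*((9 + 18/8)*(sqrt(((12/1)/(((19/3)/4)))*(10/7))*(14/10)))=-27*sqrt(1330)/19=-51.82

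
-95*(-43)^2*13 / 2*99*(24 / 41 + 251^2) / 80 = -89016509096.65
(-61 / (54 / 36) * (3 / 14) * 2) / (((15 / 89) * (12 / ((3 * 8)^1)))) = -21716 / 105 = -206.82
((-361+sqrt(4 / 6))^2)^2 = (1083 - sqrt(6))^4 / 81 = 16830432335.50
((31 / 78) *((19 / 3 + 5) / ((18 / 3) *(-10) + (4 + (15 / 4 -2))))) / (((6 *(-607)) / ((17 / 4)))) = 289 / 2982798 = 0.00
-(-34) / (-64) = -17 / 32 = -0.53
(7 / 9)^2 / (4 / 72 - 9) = -14 / 207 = -0.07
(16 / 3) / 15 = 16 / 45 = 0.36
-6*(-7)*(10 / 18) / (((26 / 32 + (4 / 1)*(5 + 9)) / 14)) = 15680 / 2727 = 5.75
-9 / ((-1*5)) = 9 / 5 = 1.80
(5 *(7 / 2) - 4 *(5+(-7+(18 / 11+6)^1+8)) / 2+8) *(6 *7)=-819 / 11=-74.45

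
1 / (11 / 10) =10 / 11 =0.91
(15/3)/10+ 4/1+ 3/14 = 33/7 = 4.71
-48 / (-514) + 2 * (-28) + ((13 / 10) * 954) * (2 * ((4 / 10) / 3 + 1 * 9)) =145194806 / 6425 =22598.41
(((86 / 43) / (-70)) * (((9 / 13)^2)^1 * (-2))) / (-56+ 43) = -162 / 76895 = -0.00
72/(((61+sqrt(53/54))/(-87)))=-20633616/200881+18792 * sqrt(318)/200881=-101.05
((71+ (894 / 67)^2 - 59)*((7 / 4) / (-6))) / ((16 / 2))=-124411 / 17956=-6.93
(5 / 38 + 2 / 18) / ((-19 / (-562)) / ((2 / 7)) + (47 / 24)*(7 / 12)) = 373168 / 1938475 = 0.19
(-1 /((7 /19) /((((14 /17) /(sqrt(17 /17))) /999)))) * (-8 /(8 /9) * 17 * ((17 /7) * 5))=3230 /777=4.16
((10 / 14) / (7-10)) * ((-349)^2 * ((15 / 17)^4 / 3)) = -3425653125 / 584647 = -5859.35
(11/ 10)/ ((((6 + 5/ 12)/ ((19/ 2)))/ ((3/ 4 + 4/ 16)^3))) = 57/ 35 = 1.63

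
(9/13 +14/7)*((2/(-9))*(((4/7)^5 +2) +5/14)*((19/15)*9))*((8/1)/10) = -6177356/468195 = -13.19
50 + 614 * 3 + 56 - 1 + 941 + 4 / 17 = 49100 / 17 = 2888.24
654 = 654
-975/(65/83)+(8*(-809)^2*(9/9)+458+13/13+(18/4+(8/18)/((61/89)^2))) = 350634347405/66978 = 5235067.45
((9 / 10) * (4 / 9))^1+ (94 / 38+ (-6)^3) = -20247 / 95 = -213.13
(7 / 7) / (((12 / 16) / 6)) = 8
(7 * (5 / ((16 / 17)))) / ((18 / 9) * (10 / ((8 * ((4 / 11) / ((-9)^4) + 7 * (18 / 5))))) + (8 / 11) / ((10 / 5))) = 29758694735 / 370382212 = 80.35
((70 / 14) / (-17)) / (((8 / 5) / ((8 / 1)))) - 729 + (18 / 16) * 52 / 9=-24615 / 34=-723.97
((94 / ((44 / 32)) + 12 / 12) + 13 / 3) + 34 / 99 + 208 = 27922 / 99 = 282.04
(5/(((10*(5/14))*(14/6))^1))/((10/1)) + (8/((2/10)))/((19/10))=20057/950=21.11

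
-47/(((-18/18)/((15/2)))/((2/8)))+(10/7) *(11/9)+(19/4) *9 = 66841/504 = 132.62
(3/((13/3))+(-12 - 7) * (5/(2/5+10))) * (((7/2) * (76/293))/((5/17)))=-992579/38090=-26.06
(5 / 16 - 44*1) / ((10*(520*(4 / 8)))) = -699 / 41600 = -0.02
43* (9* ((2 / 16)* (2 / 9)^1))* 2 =43 / 2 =21.50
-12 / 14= -6 / 7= -0.86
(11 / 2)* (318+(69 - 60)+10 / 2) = 1826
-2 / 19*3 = -6 / 19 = -0.32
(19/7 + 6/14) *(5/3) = 110/21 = 5.24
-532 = -532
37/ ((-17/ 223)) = -8251/ 17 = -485.35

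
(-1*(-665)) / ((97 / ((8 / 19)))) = 280 / 97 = 2.89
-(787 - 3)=-784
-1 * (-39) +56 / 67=2669 / 67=39.84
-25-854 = -879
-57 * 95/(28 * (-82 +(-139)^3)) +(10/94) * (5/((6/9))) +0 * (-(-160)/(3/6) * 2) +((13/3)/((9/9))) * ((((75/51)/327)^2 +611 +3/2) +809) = 2018614439769445364347/327663565642266588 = 6160.63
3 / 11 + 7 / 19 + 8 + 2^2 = 2642 / 209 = 12.64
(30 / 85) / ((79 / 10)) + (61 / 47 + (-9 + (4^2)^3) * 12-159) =3085754828 / 63121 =48886.34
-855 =-855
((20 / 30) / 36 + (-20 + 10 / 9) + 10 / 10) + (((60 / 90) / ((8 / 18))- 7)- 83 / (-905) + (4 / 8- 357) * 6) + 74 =-51027089 / 24435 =-2088.28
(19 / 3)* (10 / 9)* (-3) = -190 / 9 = -21.11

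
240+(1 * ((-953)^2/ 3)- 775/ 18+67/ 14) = 19085098/ 63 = 302938.06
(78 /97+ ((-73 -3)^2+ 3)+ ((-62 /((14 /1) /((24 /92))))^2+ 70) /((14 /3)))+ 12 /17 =1734137537018 /299206103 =5795.80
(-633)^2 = 400689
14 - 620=-606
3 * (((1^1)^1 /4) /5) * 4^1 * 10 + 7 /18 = 115 /18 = 6.39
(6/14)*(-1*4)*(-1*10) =120/7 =17.14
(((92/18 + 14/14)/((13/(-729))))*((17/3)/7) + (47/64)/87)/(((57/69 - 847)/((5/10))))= 3232877309/19722323712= 0.16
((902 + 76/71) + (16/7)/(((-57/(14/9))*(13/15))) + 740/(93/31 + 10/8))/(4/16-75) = -11560303592/802265139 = -14.41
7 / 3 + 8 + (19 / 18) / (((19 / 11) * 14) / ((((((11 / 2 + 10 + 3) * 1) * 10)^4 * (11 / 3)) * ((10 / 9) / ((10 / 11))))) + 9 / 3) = 899582053777727 / 84189654950526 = 10.69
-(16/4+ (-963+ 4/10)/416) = -3507/2080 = -1.69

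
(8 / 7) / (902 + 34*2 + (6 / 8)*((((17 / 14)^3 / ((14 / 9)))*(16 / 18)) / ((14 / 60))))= 76832 / 65432245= 0.00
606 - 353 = 253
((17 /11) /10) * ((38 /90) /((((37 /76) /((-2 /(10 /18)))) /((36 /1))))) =-883728 /50875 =-17.37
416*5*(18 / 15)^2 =14976 / 5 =2995.20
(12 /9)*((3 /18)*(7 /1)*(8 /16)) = 7 /9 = 0.78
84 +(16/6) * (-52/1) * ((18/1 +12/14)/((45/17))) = -284708/315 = -903.83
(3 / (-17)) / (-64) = 3 / 1088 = 0.00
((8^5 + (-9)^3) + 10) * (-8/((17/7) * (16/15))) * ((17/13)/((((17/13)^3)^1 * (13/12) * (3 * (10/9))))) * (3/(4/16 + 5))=-44996796/4913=-9158.72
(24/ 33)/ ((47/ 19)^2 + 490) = 2888/ 1970089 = 0.00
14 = 14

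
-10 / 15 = -2 / 3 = -0.67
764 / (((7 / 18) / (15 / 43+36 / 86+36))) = 21741912 / 301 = 72232.27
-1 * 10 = -10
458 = 458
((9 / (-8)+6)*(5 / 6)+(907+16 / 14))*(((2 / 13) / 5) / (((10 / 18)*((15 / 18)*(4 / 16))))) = 212193 / 875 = 242.51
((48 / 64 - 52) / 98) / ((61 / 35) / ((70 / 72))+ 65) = -5125 / 654568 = -0.01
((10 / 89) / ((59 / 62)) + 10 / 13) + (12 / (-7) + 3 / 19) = -6074631 / 9078979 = -0.67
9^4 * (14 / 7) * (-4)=-52488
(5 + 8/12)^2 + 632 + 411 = 9676/9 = 1075.11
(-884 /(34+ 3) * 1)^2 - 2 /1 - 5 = 771873 /1369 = 563.82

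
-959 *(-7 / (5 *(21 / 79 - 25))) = -530327 / 9770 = -54.28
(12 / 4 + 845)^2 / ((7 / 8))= 5752832 / 7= 821833.14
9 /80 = 0.11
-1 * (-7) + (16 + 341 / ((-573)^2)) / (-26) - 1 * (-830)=7139842093 / 8536554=836.38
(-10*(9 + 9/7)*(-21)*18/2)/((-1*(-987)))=6480/329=19.70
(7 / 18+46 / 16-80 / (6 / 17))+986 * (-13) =-938981 / 72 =-13041.40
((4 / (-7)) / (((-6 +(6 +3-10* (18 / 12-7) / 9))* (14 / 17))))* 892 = -136476 / 2009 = -67.93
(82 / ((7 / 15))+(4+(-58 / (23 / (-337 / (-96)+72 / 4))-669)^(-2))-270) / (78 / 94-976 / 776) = 1836936221923860040 / 8706883350091297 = 210.98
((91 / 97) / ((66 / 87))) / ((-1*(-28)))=377 / 8536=0.04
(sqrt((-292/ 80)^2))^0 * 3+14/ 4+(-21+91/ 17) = -311/ 34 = -9.15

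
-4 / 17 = -0.24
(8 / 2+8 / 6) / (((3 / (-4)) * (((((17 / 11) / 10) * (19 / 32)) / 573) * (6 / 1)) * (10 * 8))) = -92.51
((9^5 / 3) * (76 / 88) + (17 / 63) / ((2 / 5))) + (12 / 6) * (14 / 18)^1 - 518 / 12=23503813 / 1386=16958.02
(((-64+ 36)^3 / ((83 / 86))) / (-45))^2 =3564060688384 / 13950225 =255484.10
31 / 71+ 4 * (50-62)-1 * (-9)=-2738 / 71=-38.56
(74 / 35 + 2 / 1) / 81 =16 / 315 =0.05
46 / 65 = 0.71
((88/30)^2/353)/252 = 484/5003775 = 0.00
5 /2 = 2.50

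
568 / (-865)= -568 / 865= -0.66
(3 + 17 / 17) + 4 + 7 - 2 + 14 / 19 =261 / 19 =13.74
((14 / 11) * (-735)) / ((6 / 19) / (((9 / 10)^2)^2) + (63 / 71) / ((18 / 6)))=-30358206270 / 25218743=-1203.80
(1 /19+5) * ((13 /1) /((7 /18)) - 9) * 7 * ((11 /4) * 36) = 85536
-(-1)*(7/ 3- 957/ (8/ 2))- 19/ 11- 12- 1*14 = -34933/ 132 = -264.64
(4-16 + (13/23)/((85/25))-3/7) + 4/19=-626730/52003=-12.05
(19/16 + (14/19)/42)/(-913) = -1099/832656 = -0.00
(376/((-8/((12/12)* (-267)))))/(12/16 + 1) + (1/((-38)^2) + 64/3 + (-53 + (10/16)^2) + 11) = 3469347877/485184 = 7150.58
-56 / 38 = -1.47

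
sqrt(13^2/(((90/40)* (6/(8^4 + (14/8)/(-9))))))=13* sqrt(884694)/54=226.44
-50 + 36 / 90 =-49.60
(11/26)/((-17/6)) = -33/221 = -0.15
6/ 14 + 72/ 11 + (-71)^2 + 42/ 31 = 5049.33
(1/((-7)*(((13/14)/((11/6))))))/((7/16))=-176/273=-0.64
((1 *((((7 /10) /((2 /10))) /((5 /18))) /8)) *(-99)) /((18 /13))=-9009 /80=-112.61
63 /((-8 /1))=-63 /8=-7.88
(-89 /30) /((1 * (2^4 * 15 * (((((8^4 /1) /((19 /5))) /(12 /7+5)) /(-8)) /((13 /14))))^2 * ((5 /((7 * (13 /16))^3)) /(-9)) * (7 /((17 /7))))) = 447979981345741 /35356170780672000000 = 0.00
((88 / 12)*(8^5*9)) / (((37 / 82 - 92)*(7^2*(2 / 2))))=-177340416 / 367843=-482.11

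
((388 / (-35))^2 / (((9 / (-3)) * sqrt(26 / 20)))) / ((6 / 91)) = -75272 * sqrt(130) / 1575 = -544.91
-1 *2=-2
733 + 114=847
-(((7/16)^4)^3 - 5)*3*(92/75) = 32369303972119817/1759218604441600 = 18.40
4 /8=1 /2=0.50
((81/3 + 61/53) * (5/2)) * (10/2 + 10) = 1055.66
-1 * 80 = -80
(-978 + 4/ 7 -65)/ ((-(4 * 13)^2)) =7297/ 18928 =0.39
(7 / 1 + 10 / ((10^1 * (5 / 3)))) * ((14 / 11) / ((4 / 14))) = 1862 / 55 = 33.85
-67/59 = -1.14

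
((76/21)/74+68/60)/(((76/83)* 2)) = 127073/196840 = 0.65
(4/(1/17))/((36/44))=748/9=83.11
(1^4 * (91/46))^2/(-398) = -8281/842168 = -0.01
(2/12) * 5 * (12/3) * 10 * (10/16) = 125/6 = 20.83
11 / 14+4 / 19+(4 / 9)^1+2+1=10631 / 2394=4.44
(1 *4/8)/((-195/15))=-1/26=-0.04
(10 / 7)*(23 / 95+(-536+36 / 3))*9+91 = -883523 / 133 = -6643.03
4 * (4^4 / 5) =1024 / 5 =204.80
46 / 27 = 1.70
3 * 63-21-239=-71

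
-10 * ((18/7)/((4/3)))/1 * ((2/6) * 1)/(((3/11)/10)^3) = -6655000/21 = -316904.76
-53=-53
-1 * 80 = -80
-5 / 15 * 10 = -10 / 3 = -3.33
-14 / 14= -1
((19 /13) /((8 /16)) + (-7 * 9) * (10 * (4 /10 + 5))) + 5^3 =-3274.08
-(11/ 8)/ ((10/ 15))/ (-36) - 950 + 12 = -180085/ 192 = -937.94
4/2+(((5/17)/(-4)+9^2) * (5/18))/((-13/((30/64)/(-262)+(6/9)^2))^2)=2386210397847947/1177756963209216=2.03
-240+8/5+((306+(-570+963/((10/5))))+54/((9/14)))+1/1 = 641/10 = 64.10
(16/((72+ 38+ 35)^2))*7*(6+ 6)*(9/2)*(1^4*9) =54432/21025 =2.59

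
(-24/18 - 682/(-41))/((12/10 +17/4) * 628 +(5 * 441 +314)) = 4705/1827042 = 0.00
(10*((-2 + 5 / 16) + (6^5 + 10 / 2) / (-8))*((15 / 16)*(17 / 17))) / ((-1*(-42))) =-55675 / 256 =-217.48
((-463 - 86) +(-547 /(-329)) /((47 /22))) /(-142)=8477153 /2195746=3.86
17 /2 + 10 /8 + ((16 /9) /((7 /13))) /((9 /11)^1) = 31265 /2268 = 13.79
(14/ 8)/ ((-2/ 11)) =-77/ 8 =-9.62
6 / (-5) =-6 / 5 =-1.20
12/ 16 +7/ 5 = 43/ 20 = 2.15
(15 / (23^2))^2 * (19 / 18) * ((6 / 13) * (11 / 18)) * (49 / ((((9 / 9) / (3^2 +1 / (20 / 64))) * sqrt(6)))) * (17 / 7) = 7585655 * sqrt(6) / 130965588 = 0.14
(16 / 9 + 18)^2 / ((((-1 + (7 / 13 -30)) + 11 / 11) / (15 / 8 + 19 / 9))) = -29553251 / 558414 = -52.92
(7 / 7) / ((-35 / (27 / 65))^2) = 729 / 5175625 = 0.00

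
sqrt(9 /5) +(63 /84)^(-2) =3* sqrt(5) /5 +16 /9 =3.12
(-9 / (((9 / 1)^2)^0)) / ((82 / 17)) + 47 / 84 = -4499 / 3444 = -1.31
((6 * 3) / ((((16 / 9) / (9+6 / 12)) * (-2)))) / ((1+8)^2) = -19 / 32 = -0.59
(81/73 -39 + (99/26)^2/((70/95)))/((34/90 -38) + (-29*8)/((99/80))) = 2076267105/25659676952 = 0.08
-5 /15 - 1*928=-2785 /3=-928.33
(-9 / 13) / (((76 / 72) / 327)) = -52974 / 247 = -214.47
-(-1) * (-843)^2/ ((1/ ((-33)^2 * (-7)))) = -5417277327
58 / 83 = 0.70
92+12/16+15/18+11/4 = 289/3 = 96.33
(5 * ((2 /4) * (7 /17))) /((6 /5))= 0.86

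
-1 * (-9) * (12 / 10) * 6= 324 / 5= 64.80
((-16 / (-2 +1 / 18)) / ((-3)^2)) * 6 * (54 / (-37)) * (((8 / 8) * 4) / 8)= -5184 / 1295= -4.00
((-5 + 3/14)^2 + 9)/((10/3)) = 18759/1960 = 9.57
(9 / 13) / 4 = 9 / 52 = 0.17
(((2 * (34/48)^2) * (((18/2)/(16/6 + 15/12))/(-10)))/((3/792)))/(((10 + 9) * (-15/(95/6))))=3.38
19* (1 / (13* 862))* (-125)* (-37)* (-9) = -70.58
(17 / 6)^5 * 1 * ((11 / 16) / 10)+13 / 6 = 14.72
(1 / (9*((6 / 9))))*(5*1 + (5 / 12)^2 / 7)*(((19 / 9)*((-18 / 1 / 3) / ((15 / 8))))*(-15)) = 84.86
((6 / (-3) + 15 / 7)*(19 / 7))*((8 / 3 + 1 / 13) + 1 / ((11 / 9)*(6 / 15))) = 11153 / 6006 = 1.86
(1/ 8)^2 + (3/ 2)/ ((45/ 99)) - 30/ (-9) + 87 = 89903/ 960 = 93.65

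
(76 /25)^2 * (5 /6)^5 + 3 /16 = 15169 /3888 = 3.90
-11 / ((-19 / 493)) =285.42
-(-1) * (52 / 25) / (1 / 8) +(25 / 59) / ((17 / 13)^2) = 7198841 / 426275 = 16.89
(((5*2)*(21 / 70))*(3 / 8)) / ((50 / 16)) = 9 / 25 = 0.36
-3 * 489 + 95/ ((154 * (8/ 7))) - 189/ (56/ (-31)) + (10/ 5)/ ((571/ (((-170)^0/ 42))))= -2874038677/ 2110416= -1361.84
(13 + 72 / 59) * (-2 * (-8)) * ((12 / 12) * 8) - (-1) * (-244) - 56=89692 / 59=1520.20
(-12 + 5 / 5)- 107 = -118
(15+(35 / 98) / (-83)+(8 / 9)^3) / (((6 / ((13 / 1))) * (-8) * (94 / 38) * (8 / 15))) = -16422744715 / 5096141568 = -3.22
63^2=3969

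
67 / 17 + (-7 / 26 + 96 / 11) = 60285 / 4862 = 12.40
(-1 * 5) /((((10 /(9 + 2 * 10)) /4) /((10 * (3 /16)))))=-435 /4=-108.75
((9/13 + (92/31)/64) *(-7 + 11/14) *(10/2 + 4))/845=-3729429/76279840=-0.05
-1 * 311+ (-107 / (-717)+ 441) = 93317 / 717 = 130.15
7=7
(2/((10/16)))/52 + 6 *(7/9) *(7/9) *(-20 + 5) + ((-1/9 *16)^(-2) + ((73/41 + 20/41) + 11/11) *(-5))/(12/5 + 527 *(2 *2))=-54.39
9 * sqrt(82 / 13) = 9 * sqrt(1066) / 13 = 22.60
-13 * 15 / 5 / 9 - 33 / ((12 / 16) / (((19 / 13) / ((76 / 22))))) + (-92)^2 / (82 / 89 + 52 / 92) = 672983027 / 118677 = 5670.71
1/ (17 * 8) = 1/ 136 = 0.01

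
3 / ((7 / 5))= 15 / 7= 2.14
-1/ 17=-0.06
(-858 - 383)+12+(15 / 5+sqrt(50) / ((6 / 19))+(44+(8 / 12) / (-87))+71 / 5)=-1523989 / 1305+95 * sqrt(2) / 6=-1145.42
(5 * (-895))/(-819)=4475/819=5.46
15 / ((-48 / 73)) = -365 / 16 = -22.81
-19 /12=-1.58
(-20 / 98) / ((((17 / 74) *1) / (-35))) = 3700 / 119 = 31.09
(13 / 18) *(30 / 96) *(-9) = -65 / 32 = -2.03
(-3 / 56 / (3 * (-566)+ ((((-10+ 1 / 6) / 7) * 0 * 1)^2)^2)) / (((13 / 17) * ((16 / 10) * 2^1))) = 0.00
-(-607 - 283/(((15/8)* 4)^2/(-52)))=345.38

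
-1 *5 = -5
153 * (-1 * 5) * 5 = -3825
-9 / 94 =-0.10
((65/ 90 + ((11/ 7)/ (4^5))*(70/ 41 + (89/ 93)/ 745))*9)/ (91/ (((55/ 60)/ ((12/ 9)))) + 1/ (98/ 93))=3409398346739/ 69672564400640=0.05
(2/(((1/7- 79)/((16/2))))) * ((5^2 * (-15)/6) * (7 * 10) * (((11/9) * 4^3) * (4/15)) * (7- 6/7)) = 211904000/1863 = 113743.42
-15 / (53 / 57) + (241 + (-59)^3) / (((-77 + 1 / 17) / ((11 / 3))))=9310861 / 954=9759.81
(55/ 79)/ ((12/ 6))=55/ 158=0.35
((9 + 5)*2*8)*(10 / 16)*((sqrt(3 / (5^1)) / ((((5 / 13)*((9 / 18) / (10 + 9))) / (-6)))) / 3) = -27664*sqrt(15) / 5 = -21428.44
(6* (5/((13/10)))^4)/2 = 18750000/28561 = 656.49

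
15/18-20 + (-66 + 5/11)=-5591/66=-84.71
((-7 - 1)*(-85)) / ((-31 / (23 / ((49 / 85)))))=-1329400 / 1519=-875.18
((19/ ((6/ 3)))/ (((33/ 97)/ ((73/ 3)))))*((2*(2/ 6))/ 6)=134539/ 1782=75.50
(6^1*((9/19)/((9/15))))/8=45/76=0.59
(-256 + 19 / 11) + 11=-2676 / 11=-243.27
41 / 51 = 0.80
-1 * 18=-18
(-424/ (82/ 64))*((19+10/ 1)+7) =-488448/ 41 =-11913.37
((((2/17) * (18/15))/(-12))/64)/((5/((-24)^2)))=-9/425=-0.02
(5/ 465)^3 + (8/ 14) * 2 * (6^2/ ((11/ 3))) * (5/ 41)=3474825397/ 2539355049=1.37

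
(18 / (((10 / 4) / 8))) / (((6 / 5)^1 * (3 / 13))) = 208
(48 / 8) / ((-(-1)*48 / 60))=15 / 2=7.50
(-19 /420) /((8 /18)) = -57 /560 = -0.10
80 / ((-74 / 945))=-37800 / 37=-1021.62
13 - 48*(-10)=493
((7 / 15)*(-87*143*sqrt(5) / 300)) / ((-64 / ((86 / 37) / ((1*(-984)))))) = -1248247*sqrt(5) / 1747584000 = -0.00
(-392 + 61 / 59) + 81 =-18288 / 59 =-309.97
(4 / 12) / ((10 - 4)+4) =1 / 30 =0.03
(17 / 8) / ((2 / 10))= 85 / 8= 10.62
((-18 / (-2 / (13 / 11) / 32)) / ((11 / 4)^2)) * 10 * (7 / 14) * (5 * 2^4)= 23961600 / 1331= 18002.70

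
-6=-6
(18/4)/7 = 9/14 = 0.64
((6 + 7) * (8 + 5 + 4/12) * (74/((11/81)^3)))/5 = 1363323312/1331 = 1024284.98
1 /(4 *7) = 1 /28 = 0.04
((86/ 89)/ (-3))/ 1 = -86/ 267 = -0.32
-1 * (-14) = 14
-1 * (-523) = 523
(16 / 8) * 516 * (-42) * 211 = -9145584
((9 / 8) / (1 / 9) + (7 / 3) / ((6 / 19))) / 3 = 1261 / 216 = 5.84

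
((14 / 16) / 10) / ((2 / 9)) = 63 / 160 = 0.39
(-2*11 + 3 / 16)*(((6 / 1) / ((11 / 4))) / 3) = -349 / 22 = -15.86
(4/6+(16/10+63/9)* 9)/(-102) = -0.77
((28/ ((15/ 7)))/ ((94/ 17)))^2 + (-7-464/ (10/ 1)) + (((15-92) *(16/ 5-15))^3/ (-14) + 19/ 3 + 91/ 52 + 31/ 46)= -12249730779336491/ 228631500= -53578491.06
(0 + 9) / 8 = 9 / 8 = 1.12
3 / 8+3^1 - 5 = -13 / 8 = -1.62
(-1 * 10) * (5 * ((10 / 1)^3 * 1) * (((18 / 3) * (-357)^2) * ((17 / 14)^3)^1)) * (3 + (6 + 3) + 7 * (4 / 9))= -7241270700000 / 7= -1034467242857.14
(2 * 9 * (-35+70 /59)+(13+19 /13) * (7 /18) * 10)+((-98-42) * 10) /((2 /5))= -27973750 /6903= -4052.40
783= 783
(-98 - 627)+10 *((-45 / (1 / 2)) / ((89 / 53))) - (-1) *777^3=41749559312 / 89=469096172.04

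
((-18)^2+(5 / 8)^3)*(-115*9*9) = -1546411095 / 512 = -3020334.17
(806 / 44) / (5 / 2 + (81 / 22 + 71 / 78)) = 15717 / 6085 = 2.58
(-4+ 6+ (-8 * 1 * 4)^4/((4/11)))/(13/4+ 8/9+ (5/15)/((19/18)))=1972372824/3047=647316.32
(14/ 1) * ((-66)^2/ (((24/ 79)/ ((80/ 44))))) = 364980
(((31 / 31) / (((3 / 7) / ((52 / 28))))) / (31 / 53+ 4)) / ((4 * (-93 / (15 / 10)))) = -689 / 180792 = -0.00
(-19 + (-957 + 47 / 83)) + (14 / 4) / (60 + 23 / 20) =-99009493 / 101509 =-975.38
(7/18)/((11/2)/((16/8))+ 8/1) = 14/387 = 0.04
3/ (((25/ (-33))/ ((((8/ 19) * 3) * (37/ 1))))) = -87912/ 475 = -185.08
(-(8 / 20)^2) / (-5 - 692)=0.00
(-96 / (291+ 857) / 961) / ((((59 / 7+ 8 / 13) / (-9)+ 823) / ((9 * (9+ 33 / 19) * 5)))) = -12888720 / 251990395733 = -0.00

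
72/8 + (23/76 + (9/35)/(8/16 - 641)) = 10565659/1135820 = 9.30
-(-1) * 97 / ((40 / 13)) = 1261 / 40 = 31.52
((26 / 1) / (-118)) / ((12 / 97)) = -1261 / 708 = -1.78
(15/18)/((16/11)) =55/96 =0.57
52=52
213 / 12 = 71 / 4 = 17.75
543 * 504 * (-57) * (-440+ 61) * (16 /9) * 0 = 0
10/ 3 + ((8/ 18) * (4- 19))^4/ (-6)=-79190/ 243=-325.88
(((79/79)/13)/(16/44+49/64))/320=11/51675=0.00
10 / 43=0.23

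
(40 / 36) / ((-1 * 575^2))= -2 / 595125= -0.00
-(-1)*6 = 6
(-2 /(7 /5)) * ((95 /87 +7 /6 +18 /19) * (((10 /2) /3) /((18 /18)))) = -88325 /11571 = -7.63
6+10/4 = 17/2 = 8.50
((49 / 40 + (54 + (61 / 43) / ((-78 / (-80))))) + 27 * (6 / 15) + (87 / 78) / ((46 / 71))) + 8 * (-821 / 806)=2920029431 / 47828040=61.05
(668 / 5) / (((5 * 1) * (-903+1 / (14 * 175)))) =-65464 / 2212349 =-0.03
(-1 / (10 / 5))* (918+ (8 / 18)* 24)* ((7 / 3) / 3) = -9751 / 27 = -361.15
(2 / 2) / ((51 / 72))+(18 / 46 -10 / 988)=346315 / 193154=1.79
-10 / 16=-5 / 8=-0.62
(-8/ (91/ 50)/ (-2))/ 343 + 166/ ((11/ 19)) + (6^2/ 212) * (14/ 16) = 41763583457/ 145577432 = 286.88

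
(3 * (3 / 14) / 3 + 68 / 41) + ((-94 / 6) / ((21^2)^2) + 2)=185280973 / 47842326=3.87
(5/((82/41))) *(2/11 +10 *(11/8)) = 3065/88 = 34.83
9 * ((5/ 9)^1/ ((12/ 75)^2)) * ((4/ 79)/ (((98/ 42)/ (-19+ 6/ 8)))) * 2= -684375/ 4424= -154.70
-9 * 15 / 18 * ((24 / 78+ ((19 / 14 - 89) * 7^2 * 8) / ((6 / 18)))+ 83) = 20082015 / 26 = 772385.19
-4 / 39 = -0.10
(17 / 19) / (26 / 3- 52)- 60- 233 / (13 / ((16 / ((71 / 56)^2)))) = -2968624811 / 12451270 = -238.42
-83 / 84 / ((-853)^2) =-83 / 61119156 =-0.00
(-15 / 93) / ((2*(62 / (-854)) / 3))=6405 / 1922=3.33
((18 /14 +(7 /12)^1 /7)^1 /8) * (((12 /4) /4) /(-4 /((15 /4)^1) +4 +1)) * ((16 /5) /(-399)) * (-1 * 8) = 115 /54929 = 0.00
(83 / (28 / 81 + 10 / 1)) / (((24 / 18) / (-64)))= -161352 / 419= -385.09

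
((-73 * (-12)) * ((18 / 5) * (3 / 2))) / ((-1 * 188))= -5913 / 235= -25.16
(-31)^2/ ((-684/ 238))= -114359/ 342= -334.38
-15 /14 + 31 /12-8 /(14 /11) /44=115 /84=1.37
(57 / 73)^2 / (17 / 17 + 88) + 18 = 8540307 / 474281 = 18.01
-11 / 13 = -0.85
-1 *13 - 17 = -30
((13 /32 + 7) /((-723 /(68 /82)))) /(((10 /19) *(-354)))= 25517 /559659840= 0.00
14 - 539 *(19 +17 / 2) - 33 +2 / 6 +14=-88963 / 6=-14827.17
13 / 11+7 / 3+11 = 479 / 33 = 14.52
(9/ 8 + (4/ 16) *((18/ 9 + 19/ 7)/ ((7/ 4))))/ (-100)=-141/ 7840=-0.02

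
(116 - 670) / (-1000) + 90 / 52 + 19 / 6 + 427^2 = 3555521803 / 19500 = 182334.45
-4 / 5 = -0.80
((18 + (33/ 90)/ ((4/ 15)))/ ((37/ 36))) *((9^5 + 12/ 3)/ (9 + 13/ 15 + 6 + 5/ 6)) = 411894675/ 6179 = 66660.41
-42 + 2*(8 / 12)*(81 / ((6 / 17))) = 264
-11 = -11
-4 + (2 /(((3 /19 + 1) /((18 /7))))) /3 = -194 /77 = -2.52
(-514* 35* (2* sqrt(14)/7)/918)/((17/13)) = -33410* sqrt(14)/7803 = -16.02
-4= -4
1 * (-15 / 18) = -5 / 6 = -0.83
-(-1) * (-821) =-821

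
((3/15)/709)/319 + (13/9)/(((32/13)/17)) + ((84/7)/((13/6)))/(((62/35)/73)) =31265945876509/131251554720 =238.21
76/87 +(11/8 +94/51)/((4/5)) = 77243/15776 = 4.90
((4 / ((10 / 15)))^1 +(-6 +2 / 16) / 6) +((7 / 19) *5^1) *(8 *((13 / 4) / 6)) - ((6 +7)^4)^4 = -202286649191686667711 / 304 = -665416609183179828.00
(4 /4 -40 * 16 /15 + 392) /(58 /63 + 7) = 22071 /499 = 44.23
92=92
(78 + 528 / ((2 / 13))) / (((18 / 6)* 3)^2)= 130 / 3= 43.33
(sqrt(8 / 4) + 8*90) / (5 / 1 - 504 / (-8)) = sqrt(2) / 68 + 180 / 17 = 10.61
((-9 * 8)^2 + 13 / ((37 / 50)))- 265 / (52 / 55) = 9468541 / 1924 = 4921.28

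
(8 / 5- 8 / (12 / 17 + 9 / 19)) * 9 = -29616 / 635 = -46.64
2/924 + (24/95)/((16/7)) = 2473/21945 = 0.11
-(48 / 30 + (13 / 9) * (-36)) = 252 / 5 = 50.40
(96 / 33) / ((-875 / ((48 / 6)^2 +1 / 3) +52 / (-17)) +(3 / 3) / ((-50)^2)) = -262480000 / 1503141409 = -0.17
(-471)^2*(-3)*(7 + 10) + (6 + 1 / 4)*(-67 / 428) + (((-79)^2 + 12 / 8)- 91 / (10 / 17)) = -96794803767 / 8560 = -11307804.18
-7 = -7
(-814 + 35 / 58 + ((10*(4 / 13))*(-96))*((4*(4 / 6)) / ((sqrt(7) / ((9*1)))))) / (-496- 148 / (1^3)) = 47177 / 37352 + 23040*sqrt(7) / 14651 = 5.42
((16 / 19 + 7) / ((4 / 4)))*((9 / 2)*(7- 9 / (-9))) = 5364 / 19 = 282.32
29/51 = 0.57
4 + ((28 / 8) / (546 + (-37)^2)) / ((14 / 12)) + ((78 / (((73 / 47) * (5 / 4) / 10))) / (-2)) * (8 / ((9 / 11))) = -822047563 / 419385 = -1960.13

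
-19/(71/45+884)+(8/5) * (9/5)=2847897/996275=2.86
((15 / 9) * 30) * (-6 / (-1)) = 300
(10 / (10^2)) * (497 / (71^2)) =7 / 710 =0.01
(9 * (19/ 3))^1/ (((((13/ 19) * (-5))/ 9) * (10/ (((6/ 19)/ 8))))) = -1539/ 2600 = -0.59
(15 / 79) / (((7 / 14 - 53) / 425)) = -850 / 553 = -1.54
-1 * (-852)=852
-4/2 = -2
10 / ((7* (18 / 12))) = 20 / 21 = 0.95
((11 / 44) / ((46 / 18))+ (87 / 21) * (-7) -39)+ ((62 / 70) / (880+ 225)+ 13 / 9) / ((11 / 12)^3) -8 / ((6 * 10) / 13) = -962688165077 / 14207493300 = -67.76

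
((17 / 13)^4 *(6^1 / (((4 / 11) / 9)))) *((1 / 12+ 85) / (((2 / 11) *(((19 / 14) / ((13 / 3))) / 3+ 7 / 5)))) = 135080.87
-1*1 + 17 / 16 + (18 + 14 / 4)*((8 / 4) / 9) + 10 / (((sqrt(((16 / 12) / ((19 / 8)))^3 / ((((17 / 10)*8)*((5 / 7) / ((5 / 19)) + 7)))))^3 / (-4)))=697 / 144 - 51861632913*sqrt(3990) / 4014080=-816101.24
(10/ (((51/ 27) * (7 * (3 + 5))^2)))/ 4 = 45/ 106624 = 0.00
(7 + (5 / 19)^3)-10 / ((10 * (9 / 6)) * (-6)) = 440101 / 61731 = 7.13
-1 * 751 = -751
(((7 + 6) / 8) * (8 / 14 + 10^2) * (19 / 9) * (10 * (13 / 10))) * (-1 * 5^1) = -1412840 / 63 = -22426.03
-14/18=-7/9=-0.78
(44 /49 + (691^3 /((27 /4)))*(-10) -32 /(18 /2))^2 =238924531620559244.75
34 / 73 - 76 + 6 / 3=-5368 / 73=-73.53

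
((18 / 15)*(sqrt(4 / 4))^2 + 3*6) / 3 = 32 / 5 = 6.40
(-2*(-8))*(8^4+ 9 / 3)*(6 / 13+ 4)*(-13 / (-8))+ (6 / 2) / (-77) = 36612265 / 77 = 475483.96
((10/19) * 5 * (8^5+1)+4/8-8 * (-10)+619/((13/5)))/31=42757077/15314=2792.03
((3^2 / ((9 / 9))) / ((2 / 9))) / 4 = 81 / 8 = 10.12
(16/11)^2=256/121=2.12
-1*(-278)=278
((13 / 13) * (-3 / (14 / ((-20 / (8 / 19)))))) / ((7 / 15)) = 4275 / 196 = 21.81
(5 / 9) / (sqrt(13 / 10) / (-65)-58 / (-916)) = 2622050 * sqrt(130) / 11355687 + 107916250 / 11355687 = 12.14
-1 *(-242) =242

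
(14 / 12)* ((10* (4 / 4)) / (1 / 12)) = 140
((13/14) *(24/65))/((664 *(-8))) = -3/46480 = -0.00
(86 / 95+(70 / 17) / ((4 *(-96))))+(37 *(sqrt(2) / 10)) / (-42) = 277379 / 310080 - 37 *sqrt(2) / 420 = 0.77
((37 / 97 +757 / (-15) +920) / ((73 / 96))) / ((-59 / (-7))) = 283522624 / 2088895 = 135.73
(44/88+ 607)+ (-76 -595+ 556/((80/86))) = 2671/5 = 534.20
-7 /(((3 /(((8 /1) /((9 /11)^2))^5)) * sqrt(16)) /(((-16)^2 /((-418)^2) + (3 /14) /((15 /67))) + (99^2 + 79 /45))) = -236878252991489899311104 /169928437782735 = -1393988293.44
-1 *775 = -775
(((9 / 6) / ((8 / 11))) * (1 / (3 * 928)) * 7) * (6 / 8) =231 / 59392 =0.00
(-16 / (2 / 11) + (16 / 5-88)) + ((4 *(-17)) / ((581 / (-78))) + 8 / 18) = -4267556 / 26145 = -163.23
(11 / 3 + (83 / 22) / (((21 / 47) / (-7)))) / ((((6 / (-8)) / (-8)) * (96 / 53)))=-193927 / 594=-326.48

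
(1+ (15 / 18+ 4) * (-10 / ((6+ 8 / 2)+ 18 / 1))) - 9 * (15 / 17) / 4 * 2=-4.70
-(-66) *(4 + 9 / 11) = 318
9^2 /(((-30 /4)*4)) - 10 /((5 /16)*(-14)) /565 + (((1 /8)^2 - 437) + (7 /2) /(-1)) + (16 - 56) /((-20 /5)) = -21929321 /50624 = -433.18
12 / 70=6 / 35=0.17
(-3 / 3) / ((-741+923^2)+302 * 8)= -1 / 853604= -0.00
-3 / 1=-3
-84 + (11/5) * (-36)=-816/5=-163.20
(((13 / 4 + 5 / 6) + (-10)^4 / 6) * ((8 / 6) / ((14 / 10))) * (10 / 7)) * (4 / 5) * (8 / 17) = 2138560 / 2499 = 855.77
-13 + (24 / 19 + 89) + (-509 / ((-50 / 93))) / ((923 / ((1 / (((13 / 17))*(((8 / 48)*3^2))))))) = 445459917 / 5699525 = 78.16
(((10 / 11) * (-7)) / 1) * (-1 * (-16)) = -1120 / 11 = -101.82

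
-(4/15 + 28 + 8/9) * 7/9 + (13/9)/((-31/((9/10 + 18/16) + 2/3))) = -2290229/100440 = -22.80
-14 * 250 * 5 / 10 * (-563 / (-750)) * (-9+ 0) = 11823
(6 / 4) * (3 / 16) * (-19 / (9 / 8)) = -4.75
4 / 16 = 1 / 4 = 0.25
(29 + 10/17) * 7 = 3521/17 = 207.12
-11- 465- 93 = -569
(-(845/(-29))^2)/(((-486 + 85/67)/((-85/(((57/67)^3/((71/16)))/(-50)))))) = 2170850479454271875/40465643874408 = 53646.75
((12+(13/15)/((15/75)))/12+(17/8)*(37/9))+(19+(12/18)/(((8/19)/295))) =35725/72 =496.18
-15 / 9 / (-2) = 5 / 6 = 0.83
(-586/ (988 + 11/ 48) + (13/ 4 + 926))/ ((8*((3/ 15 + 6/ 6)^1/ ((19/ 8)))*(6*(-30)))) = -1115954759/ 874321920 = -1.28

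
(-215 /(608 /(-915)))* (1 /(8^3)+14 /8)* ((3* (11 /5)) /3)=388217115 /311296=1247.10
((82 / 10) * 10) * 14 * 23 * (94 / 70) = 177284 / 5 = 35456.80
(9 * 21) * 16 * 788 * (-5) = -11914560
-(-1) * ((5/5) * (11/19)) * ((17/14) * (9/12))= 561/1064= 0.53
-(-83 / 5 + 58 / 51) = 3943 / 255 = 15.46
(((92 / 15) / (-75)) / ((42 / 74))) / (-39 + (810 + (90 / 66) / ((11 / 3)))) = -102971 / 551265750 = -0.00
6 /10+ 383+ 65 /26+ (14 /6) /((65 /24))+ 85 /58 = 146437 /377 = 388.43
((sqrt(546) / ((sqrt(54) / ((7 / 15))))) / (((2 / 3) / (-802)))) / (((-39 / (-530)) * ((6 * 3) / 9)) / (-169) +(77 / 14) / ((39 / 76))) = -276289 * sqrt(91) / 15823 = -166.57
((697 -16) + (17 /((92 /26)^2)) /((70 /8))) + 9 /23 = 12618833 /18515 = 681.55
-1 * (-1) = 1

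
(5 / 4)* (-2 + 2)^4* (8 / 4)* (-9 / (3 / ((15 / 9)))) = 0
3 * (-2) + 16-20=-10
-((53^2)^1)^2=-7890481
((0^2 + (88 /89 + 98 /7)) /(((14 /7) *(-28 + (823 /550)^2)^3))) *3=-18462987296875000000 /14038728500707175922093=-0.00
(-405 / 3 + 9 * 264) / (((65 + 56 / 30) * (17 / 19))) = 638685 / 17051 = 37.46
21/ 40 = 0.52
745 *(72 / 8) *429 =2876445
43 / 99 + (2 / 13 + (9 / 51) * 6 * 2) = 59201 / 21879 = 2.71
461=461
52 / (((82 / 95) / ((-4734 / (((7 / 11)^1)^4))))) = -171196920180 / 98441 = -1739081.48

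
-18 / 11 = -1.64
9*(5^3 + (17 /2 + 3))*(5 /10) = 2457 /4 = 614.25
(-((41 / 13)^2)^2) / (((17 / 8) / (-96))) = 2170184448 / 485537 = 4469.66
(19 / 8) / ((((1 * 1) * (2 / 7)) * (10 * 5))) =133 / 800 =0.17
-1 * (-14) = 14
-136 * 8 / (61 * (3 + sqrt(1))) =-272 / 61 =-4.46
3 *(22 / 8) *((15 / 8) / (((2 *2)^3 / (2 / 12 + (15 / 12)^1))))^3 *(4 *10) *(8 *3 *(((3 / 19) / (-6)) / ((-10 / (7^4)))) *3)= 437930695125 / 40802189312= 10.73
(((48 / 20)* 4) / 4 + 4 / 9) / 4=32 / 45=0.71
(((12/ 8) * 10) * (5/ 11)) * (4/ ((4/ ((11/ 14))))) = 75/ 14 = 5.36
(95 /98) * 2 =95 /49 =1.94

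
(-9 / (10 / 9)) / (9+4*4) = -81 / 250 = -0.32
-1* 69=-69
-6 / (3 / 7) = -14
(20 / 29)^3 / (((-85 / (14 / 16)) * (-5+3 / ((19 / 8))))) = 26600 / 29437523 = 0.00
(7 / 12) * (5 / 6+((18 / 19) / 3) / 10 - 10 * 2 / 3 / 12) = 3703 / 20520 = 0.18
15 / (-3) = -5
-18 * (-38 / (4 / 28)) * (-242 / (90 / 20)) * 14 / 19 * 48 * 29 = -264101376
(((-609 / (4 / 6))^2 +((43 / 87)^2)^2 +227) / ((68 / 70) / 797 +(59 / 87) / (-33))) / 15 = -2878584.73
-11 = -11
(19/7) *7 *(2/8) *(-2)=-19/2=-9.50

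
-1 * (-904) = 904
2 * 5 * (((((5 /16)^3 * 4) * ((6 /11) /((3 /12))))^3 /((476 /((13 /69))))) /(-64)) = -1142578125 /977896139128832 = -0.00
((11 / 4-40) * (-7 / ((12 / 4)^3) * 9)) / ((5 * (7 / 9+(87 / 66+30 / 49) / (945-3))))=264785367 / 11878435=22.29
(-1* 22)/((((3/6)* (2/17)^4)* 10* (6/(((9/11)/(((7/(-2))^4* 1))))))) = -250563/12005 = -20.87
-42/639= -14/213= -0.07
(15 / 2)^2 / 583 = 225 / 2332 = 0.10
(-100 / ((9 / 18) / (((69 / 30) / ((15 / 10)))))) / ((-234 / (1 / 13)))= 460 / 4563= 0.10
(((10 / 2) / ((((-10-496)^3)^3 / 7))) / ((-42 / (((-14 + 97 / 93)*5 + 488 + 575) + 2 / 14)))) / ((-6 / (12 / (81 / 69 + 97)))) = -3249655 / 416920256628502362433614056448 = -0.00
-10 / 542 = -5 / 271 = -0.02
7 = 7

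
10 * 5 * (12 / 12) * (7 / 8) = 175 / 4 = 43.75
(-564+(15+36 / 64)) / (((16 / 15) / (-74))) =4870125 / 128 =38047.85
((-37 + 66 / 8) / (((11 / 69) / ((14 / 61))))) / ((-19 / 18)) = 499905 / 12749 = 39.21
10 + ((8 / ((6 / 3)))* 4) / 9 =106 / 9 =11.78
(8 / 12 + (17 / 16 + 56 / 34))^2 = 7590025 / 665856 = 11.40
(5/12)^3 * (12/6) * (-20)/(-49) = 625/10584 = 0.06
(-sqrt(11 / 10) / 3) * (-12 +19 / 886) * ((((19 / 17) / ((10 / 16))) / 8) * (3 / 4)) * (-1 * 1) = -201647 * sqrt(110) / 3012400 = -0.70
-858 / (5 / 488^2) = -204327552 / 5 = -40865510.40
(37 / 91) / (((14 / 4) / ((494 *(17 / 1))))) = 47804 / 49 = 975.59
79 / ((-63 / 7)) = -79 / 9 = -8.78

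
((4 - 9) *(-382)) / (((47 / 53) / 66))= 6681180 / 47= 142152.77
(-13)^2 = 169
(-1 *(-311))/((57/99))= 10263/19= 540.16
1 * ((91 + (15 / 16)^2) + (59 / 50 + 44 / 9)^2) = 1668085729 / 12960000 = 128.71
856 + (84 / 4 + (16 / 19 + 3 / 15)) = 83414 / 95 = 878.04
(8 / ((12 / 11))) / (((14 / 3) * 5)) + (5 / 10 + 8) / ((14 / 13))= 1149 / 140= 8.21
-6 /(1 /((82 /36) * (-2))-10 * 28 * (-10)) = -246 /114791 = -0.00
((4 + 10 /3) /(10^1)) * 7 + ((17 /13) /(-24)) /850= 26693 /5200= 5.13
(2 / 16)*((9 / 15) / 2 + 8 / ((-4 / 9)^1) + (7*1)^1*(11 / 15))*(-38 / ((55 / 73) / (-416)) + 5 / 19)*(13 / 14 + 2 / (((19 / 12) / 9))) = -405295.29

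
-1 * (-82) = 82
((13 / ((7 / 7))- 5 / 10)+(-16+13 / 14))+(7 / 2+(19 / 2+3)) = 94 / 7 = 13.43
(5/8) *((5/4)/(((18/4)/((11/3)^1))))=275/432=0.64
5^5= 3125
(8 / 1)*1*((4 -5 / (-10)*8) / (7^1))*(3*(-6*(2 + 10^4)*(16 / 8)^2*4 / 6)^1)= -30726144 / 7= -4389449.14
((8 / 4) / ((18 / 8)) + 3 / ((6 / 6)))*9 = 35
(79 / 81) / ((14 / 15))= 395 / 378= 1.04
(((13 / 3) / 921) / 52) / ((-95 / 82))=-41 / 524970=-0.00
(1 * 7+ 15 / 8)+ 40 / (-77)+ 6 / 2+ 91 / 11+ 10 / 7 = 1853 / 88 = 21.06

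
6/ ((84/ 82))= 41/ 7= 5.86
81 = 81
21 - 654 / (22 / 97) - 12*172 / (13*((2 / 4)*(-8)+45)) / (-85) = -1426541136 / 498355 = -2862.50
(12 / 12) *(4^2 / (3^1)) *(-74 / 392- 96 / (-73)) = 64460 / 10731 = 6.01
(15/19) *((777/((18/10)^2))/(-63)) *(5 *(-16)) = 370000/1539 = 240.42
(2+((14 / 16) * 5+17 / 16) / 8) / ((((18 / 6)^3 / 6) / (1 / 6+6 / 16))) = 4459 / 13824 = 0.32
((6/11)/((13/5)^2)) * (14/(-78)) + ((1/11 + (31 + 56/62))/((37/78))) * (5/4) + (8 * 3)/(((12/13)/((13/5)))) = 21052219437/138597745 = 151.89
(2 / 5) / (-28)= -0.01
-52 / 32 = -13 / 8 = -1.62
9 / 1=9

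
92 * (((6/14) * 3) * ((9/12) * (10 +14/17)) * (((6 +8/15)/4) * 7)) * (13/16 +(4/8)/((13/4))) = 46891089/4420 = 10608.84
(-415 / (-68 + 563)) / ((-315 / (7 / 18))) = 83 / 80190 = 0.00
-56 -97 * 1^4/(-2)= -15/2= -7.50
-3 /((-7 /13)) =39 /7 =5.57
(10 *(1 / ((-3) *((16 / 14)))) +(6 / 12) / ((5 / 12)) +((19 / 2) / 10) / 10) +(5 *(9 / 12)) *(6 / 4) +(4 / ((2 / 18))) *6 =66001 / 300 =220.00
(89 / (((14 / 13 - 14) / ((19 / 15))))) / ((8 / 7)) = -21983 / 2880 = -7.63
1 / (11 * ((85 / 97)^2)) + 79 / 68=406961 / 317900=1.28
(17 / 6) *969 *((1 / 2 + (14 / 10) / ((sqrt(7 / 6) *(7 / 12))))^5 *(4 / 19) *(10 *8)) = 3803142029 / 1225 + 125854143096 *sqrt(42) / 214375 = 6909284.77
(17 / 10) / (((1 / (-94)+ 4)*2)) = 799 / 3750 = 0.21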